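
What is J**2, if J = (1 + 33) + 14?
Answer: 2304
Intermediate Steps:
J = 48 (J = 34 + 14 = 48)
J**2 = 48**2 = 2304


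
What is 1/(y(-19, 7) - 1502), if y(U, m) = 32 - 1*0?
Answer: -1/1470 ≈ -0.00068027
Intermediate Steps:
y(U, m) = 32 (y(U, m) = 32 + 0 = 32)
1/(y(-19, 7) - 1502) = 1/(32 - 1502) = 1/(-1470) = -1/1470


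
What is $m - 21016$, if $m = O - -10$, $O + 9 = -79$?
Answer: $-21094$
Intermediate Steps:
$O = -88$ ($O = -9 - 79 = -88$)
$m = -78$ ($m = -88 - -10 = -88 + 10 = -78$)
$m - 21016 = -78 - 21016 = -21094$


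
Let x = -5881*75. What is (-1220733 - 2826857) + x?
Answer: -4488665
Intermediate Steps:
x = -441075
(-1220733 - 2826857) + x = (-1220733 - 2826857) - 441075 = -4047590 - 441075 = -4488665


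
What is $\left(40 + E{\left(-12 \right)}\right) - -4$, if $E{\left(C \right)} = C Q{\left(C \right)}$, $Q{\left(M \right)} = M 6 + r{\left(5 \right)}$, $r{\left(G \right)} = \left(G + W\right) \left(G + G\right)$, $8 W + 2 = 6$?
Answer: $248$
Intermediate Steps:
$W = \frac{1}{2}$ ($W = - \frac{1}{4} + \frac{1}{8} \cdot 6 = - \frac{1}{4} + \frac{3}{4} = \frac{1}{2} \approx 0.5$)
$r{\left(G \right)} = 2 G \left(\frac{1}{2} + G\right)$ ($r{\left(G \right)} = \left(G + \frac{1}{2}\right) \left(G + G\right) = \left(\frac{1}{2} + G\right) 2 G = 2 G \left(\frac{1}{2} + G\right)$)
$Q{\left(M \right)} = 55 + 6 M$ ($Q{\left(M \right)} = M 6 + 5 \left(1 + 2 \cdot 5\right) = 6 M + 5 \left(1 + 10\right) = 6 M + 5 \cdot 11 = 6 M + 55 = 55 + 6 M$)
$E{\left(C \right)} = C \left(55 + 6 C\right)$
$\left(40 + E{\left(-12 \right)}\right) - -4 = \left(40 - 12 \left(55 + 6 \left(-12\right)\right)\right) - -4 = \left(40 - 12 \left(55 - 72\right)\right) + \left(-139 + 143\right) = \left(40 - -204\right) + 4 = \left(40 + 204\right) + 4 = 244 + 4 = 248$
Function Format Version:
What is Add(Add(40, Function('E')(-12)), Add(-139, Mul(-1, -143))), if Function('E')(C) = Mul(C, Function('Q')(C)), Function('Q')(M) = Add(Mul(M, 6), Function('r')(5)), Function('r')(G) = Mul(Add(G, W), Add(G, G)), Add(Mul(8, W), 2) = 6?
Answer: 248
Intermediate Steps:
W = Rational(1, 2) (W = Add(Rational(-1, 4), Mul(Rational(1, 8), 6)) = Add(Rational(-1, 4), Rational(3, 4)) = Rational(1, 2) ≈ 0.50000)
Function('r')(G) = Mul(2, G, Add(Rational(1, 2), G)) (Function('r')(G) = Mul(Add(G, Rational(1, 2)), Add(G, G)) = Mul(Add(Rational(1, 2), G), Mul(2, G)) = Mul(2, G, Add(Rational(1, 2), G)))
Function('Q')(M) = Add(55, Mul(6, M)) (Function('Q')(M) = Add(Mul(M, 6), Mul(5, Add(1, Mul(2, 5)))) = Add(Mul(6, M), Mul(5, Add(1, 10))) = Add(Mul(6, M), Mul(5, 11)) = Add(Mul(6, M), 55) = Add(55, Mul(6, M)))
Function('E')(C) = Mul(C, Add(55, Mul(6, C)))
Add(Add(40, Function('E')(-12)), Add(-139, Mul(-1, -143))) = Add(Add(40, Mul(-12, Add(55, Mul(6, -12)))), Add(-139, Mul(-1, -143))) = Add(Add(40, Mul(-12, Add(55, -72))), Add(-139, 143)) = Add(Add(40, Mul(-12, -17)), 4) = Add(Add(40, 204), 4) = Add(244, 4) = 248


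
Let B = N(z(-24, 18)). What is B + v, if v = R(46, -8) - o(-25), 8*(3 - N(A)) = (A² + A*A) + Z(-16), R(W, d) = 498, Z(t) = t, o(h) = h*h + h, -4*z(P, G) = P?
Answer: -106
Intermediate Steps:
z(P, G) = -P/4
o(h) = h + h² (o(h) = h² + h = h + h²)
N(A) = 5 - A²/4 (N(A) = 3 - ((A² + A*A) - 16)/8 = 3 - ((A² + A²) - 16)/8 = 3 - (2*A² - 16)/8 = 3 - (-16 + 2*A²)/8 = 3 + (2 - A²/4) = 5 - A²/4)
B = -4 (B = 5 - (-¼*(-24))²/4 = 5 - ¼*6² = 5 - ¼*36 = 5 - 9 = -4)
v = -102 (v = 498 - (-25)*(1 - 25) = 498 - (-25)*(-24) = 498 - 1*600 = 498 - 600 = -102)
B + v = -4 - 102 = -106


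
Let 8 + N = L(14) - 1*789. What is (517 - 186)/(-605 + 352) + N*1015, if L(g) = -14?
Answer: -208261076/253 ≈ -8.2317e+5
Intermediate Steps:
N = -811 (N = -8 + (-14 - 1*789) = -8 + (-14 - 789) = -8 - 803 = -811)
(517 - 186)/(-605 + 352) + N*1015 = (517 - 186)/(-605 + 352) - 811*1015 = 331/(-253) - 823165 = 331*(-1/253) - 823165 = -331/253 - 823165 = -208261076/253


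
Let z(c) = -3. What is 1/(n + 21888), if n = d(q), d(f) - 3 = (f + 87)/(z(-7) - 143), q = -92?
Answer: 146/3196091 ≈ 4.5681e-5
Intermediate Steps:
d(f) = 351/146 - f/146 (d(f) = 3 + (f + 87)/(-3 - 143) = 3 + (87 + f)/(-146) = 3 + (87 + f)*(-1/146) = 3 + (-87/146 - f/146) = 351/146 - f/146)
n = 443/146 (n = 351/146 - 1/146*(-92) = 351/146 + 46/73 = 443/146 ≈ 3.0342)
1/(n + 21888) = 1/(443/146 + 21888) = 1/(3196091/146) = 146/3196091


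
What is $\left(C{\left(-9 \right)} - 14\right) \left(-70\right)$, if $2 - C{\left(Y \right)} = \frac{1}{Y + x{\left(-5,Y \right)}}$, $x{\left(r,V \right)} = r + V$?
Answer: $\frac{19250}{23} \approx 836.96$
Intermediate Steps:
$x{\left(r,V \right)} = V + r$
$C{\left(Y \right)} = 2 - \frac{1}{-5 + 2 Y}$ ($C{\left(Y \right)} = 2 - \frac{1}{Y + \left(Y - 5\right)} = 2 - \frac{1}{Y + \left(-5 + Y\right)} = 2 - \frac{1}{-5 + 2 Y}$)
$\left(C{\left(-9 \right)} - 14\right) \left(-70\right) = \left(\frac{-11 + 4 \left(-9\right)}{-5 + 2 \left(-9\right)} - 14\right) \left(-70\right) = \left(\frac{-11 - 36}{-5 - 18} - 14\right) \left(-70\right) = \left(\frac{1}{-23} \left(-47\right) - 14\right) \left(-70\right) = \left(\left(- \frac{1}{23}\right) \left(-47\right) - 14\right) \left(-70\right) = \left(\frac{47}{23} - 14\right) \left(-70\right) = \left(- \frac{275}{23}\right) \left(-70\right) = \frac{19250}{23}$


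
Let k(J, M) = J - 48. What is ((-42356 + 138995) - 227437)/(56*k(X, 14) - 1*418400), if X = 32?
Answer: 65399/209648 ≈ 0.31195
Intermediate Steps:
k(J, M) = -48 + J
((-42356 + 138995) - 227437)/(56*k(X, 14) - 1*418400) = ((-42356 + 138995) - 227437)/(56*(-48 + 32) - 1*418400) = (96639 - 227437)/(56*(-16) - 418400) = -130798/(-896 - 418400) = -130798/(-419296) = -130798*(-1/419296) = 65399/209648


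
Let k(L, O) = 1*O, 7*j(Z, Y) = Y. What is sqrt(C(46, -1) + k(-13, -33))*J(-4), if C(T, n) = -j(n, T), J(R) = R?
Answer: -4*I*sqrt(1939)/7 ≈ -25.162*I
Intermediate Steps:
j(Z, Y) = Y/7
k(L, O) = O
C(T, n) = -T/7
sqrt(C(46, -1) + k(-13, -33))*J(-4) = sqrt(-1/7*46 - 33)*(-4) = sqrt(-46/7 - 33)*(-4) = sqrt(-277/7)*(-4) = (I*sqrt(1939)/7)*(-4) = -4*I*sqrt(1939)/7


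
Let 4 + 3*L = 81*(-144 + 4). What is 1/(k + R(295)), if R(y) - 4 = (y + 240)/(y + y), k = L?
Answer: -354/1336855 ≈ -0.00026480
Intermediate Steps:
L = -11344/3 (L = -4/3 + (81*(-144 + 4))/3 = -4/3 + (81*(-140))/3 = -4/3 + (1/3)*(-11340) = -4/3 - 3780 = -11344/3 ≈ -3781.3)
k = -11344/3 ≈ -3781.3
R(y) = 4 + (240 + y)/(2*y) (R(y) = 4 + (y + 240)/(y + y) = 4 + (240 + y)/((2*y)) = 4 + (240 + y)*(1/(2*y)) = 4 + (240 + y)/(2*y))
1/(k + R(295)) = 1/(-11344/3 + (9/2 + 120/295)) = 1/(-11344/3 + (9/2 + 120*(1/295))) = 1/(-11344/3 + (9/2 + 24/59)) = 1/(-11344/3 + 579/118) = 1/(-1336855/354) = -354/1336855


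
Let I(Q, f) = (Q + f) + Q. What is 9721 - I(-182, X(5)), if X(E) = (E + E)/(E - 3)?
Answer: 10080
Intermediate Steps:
X(E) = 2*E/(-3 + E) (X(E) = (2*E)/(-3 + E) = 2*E/(-3 + E))
I(Q, f) = f + 2*Q
9721 - I(-182, X(5)) = 9721 - (2*5/(-3 + 5) + 2*(-182)) = 9721 - (2*5/2 - 364) = 9721 - (2*5*(1/2) - 364) = 9721 - (5 - 364) = 9721 - 1*(-359) = 9721 + 359 = 10080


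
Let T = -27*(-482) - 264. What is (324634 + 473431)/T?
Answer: 9389/150 ≈ 62.593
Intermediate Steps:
T = 12750 (T = 13014 - 264 = 12750)
(324634 + 473431)/T = (324634 + 473431)/12750 = 798065*(1/12750) = 9389/150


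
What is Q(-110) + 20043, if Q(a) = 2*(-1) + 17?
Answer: 20058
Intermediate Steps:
Q(a) = 15 (Q(a) = -2 + 17 = 15)
Q(-110) + 20043 = 15 + 20043 = 20058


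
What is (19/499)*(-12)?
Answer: -228/499 ≈ -0.45691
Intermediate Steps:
(19/499)*(-12) = -228/499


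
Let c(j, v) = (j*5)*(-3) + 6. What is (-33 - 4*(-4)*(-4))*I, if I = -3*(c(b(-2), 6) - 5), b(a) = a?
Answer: 9021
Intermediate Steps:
c(j, v) = 6 - 15*j (c(j, v) = (5*j)*(-3) + 6 = -15*j + 6 = 6 - 15*j)
I = -93 (I = -3*((6 - 15*(-2)) - 5) = -3*((6 + 30) - 5) = -3*(36 - 5) = -3*31 = -93)
(-33 - 4*(-4)*(-4))*I = (-33 - 4*(-4)*(-4))*(-93) = (-33 + 16*(-4))*(-93) = (-33 - 64)*(-93) = -97*(-93) = 9021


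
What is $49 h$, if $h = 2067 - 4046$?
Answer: $-96971$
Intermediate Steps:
$h = -1979$
$49 h = 49 \left(-1979\right) = -96971$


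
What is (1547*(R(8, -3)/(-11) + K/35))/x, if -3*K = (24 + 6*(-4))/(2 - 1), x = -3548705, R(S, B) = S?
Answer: 12376/39035755 ≈ 0.00031704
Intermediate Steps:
K = 0 (K = -(24 + 6*(-4))/(3*(2 - 1)) = -(24 - 24)/(3*1) = -0 = -⅓*0 = 0)
(1547*(R(8, -3)/(-11) + K/35))/x = (1547*(8/(-11) + 0/35))/(-3548705) = (1547*(8*(-1/11) + 0*(1/35)))*(-1/3548705) = (1547*(-8/11 + 0))*(-1/3548705) = (1547*(-8/11))*(-1/3548705) = -12376/11*(-1/3548705) = 12376/39035755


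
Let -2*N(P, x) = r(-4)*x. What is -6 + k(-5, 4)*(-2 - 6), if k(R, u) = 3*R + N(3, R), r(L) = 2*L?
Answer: 274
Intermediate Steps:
N(P, x) = 4*x (N(P, x) = -2*(-4)*x/2 = -(-4)*x = 4*x)
k(R, u) = 7*R (k(R, u) = 3*R + 4*R = 7*R)
-6 + k(-5, 4)*(-2 - 6) = -6 + (7*(-5))*(-2 - 6) = -6 - 35*(-8) = -6 + 280 = 274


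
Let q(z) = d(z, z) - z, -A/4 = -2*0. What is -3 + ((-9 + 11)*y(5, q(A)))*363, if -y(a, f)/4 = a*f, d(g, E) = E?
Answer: -3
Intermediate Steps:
A = 0 (A = -(-8)*0 = -4*0 = 0)
q(z) = 0 (q(z) = z - z = 0)
y(a, f) = -4*a*f
-3 + ((-9 + 11)*y(5, q(A)))*363 = -3 + ((-9 + 11)*(-4*5*0))*363 = -3 + (2*0)*363 = -3 + 0*363 = -3 + 0 = -3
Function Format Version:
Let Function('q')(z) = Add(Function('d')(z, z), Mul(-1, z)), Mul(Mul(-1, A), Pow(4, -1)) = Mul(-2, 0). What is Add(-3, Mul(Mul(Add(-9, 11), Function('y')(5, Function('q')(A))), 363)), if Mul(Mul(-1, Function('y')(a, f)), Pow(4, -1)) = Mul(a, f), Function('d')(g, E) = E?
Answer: -3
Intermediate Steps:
A = 0 (A = Mul(-4, Mul(-2, 0)) = Mul(-4, 0) = 0)
Function('q')(z) = 0 (Function('q')(z) = Add(z, Mul(-1, z)) = 0)
Function('y')(a, f) = Mul(-4, a, f) (Function('y')(a, f) = Mul(-4, Mul(a, f)) = Mul(-4, a, f))
Add(-3, Mul(Mul(Add(-9, 11), Function('y')(5, Function('q')(A))), 363)) = Add(-3, Mul(Mul(Add(-9, 11), Mul(-4, 5, 0)), 363)) = Add(-3, Mul(Mul(2, 0), 363)) = Add(-3, Mul(0, 363)) = Add(-3, 0) = -3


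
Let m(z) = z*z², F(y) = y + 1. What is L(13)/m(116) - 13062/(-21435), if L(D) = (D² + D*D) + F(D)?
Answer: 212458007/348518810 ≈ 0.60960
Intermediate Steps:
F(y) = 1 + y
L(D) = 1 + D + 2*D² (L(D) = (D² + D*D) + (1 + D) = (D² + D²) + (1 + D) = 2*D² + (1 + D) = 1 + D + 2*D²)
m(z) = z³
L(13)/m(116) - 13062/(-21435) = (1 + 13 + 2*13²)/(116³) - 13062/(-21435) = (1 + 13 + 2*169)/1560896 - 13062*(-1/21435) = (1 + 13 + 338)*(1/1560896) + 4354/7145 = 352*(1/1560896) + 4354/7145 = 11/48778 + 4354/7145 = 212458007/348518810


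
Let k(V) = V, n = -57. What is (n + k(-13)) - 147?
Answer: -217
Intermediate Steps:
(n + k(-13)) - 147 = (-57 - 13) - 147 = -70 - 147 = -217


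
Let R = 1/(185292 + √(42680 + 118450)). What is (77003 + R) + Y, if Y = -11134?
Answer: 376913002454623/5722160689 - √161130/34332964134 ≈ 65869.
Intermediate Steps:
R = 1/(185292 + √161130) ≈ 5.3852e-6
(77003 + R) + Y = (77003 + (30882/5722160689 - √161130/34332964134)) - 11134 = (440623539565949/5722160689 - √161130/34332964134) - 11134 = 376913002454623/5722160689 - √161130/34332964134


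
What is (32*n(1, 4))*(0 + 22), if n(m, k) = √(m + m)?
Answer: 704*√2 ≈ 995.61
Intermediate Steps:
n(m, k) = √2*√m (n(m, k) = √(2*m) = √2*√m)
(32*n(1, 4))*(0 + 22) = (32*(√2*√1))*(0 + 22) = (32*(√2*1))*22 = (32*√2)*22 = 704*√2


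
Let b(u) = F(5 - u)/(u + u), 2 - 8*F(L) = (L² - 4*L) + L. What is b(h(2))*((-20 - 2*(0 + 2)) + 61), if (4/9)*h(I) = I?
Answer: 481/288 ≈ 1.6701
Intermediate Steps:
F(L) = ¼ - L²/8 + 3*L/8 (F(L) = ¼ - ((L² - 4*L) + L)/8 = ¼ - (L² - 3*L)/8 = ¼ + (-L²/8 + 3*L/8) = ¼ - L²/8 + 3*L/8)
h(I) = 9*I/4
b(u) = (17/8 - 3*u/8 - (5 - u)²/8)/(2*u) (b(u) = (¼ - (5 - u)²/8 + 3*(5 - u)/8)/(u + u) = (¼ - (5 - u)²/8 + (15/8 - 3*u/8))/((2*u)) = (17/8 - 3*u/8 - (5 - u)²/8)*(1/(2*u)) = (17/8 - 3*u/8 - (5 - u)²/8)/(2*u))
b(h(2))*((-20 - 2*(0 + 2)) + 61) = ((-8 - ((9/4)*2)² + 7*((9/4)*2))/(16*(((9/4)*2))))*((-20 - 2*(0 + 2)) + 61) = ((-8 - (9/2)² + 7*(9/2))/(16*(9/2)))*((-20 - 2*2) + 61) = ((1/16)*(2/9)*(-8 - 1*81/4 + 63/2))*((-20 - 4) + 61) = ((1/16)*(2/9)*(-8 - 81/4 + 63/2))*(-24 + 61) = ((1/16)*(2/9)*(13/4))*37 = (13/288)*37 = 481/288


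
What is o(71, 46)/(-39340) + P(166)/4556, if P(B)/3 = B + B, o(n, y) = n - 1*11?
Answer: 486366/2240413 ≈ 0.21709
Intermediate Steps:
o(n, y) = -11 + n (o(n, y) = n - 11 = -11 + n)
P(B) = 6*B (P(B) = 3*(B + B) = 3*(2*B) = 6*B)
o(71, 46)/(-39340) + P(166)/4556 = (-11 + 71)/(-39340) + (6*166)/4556 = 60*(-1/39340) + 996*(1/4556) = -3/1967 + 249/1139 = 486366/2240413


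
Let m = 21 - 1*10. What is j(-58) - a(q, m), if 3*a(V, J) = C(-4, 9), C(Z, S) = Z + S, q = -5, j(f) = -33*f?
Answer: 5737/3 ≈ 1912.3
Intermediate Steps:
C(Z, S) = S + Z
m = 11 (m = 21 - 10 = 11)
a(V, J) = 5/3 (a(V, J) = (9 - 4)/3 = (⅓)*5 = 5/3)
j(-58) - a(q, m) = -33*(-58) - 1*5/3 = 1914 - 5/3 = 5737/3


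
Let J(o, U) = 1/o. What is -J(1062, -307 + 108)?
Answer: -1/1062 ≈ -0.00094162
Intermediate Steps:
-J(1062, -307 + 108) = -1/1062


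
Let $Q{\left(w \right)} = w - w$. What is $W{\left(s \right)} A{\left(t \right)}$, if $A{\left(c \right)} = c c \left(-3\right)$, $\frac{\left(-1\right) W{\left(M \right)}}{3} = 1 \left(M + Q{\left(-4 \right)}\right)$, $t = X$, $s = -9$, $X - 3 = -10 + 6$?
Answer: $-81$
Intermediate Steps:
$Q{\left(w \right)} = 0$
$X = -1$ ($X = 3 + \left(-10 + 6\right) = 3 - 4 = -1$)
$t = -1$
$W{\left(M \right)} = - 3 M$ ($W{\left(M \right)} = - 3 \cdot 1 \left(M + 0\right) = - 3 \cdot 1 M = - 3 M$)
$A{\left(c \right)} = - 3 c^{2}$ ($A{\left(c \right)} = c^{2} \left(-3\right) = - 3 c^{2}$)
$W{\left(s \right)} A{\left(t \right)} = \left(-3\right) \left(-9\right) \left(- 3 \left(-1\right)^{2}\right) = 27 \left(\left(-3\right) 1\right) = 27 \left(-3\right) = -81$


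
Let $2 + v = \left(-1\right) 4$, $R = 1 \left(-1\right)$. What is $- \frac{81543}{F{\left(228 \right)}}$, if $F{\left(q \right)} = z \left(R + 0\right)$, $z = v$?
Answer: $- \frac{27181}{2} \approx -13591.0$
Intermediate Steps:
$R = -1$
$v = -6$ ($v = -2 - 4 = -6$)
$z = -6$
$F{\left(q \right)} = 6$ ($F{\left(q \right)} = - 6 \left(-1 + 0\right) = \left(-6\right) \left(-1\right) = 6$)
$- \frac{81543}{F{\left(228 \right)}} = - \frac{81543}{6} = \left(-81543\right) \frac{1}{6} = - \frac{27181}{2}$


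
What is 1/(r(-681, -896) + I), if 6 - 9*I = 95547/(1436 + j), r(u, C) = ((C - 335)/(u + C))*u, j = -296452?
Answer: -1395720696/740964767591 ≈ -0.0018837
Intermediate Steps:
r(u, C) = u*(-335 + C)/(C + u) (r(u, C) = ((-335 + C)/(C + u))*u = u*(-335 + C)/(C + u))
I = 621881/885048 (I = 2/3 - 31849/(3*(1436 - 296452)) = 2/3 - 31849/(3*(-295016)) = 2/3 - 31849*(-1)/(3*295016) = 2/3 - 1/9*(-95547/295016) = 2/3 + 31849/885048 = 621881/885048 ≈ 0.70265)
1/(r(-681, -896) + I) = 1/(-681*(-335 - 896)/(-896 - 681) + 621881/885048) = 1/(-681*(-1231)/(-1577) + 621881/885048) = 1/(-681*(-1/1577)*(-1231) + 621881/885048) = 1/(-838311/1577 + 621881/885048) = 1/(-740964767591/1395720696) = -1395720696/740964767591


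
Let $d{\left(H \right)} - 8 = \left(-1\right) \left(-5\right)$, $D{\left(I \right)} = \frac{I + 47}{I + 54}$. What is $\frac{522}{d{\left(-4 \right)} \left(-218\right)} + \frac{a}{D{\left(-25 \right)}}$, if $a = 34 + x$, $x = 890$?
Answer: $\frac{1725645}{1417} \approx 1217.8$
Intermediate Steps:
$D{\left(I \right)} = \frac{47 + I}{54 + I}$
$a = 924$ ($a = 34 + 890 = 924$)
$d{\left(H \right)} = 13$ ($d{\left(H \right)} = 8 - -5 = 8 + 5 = 13$)
$\frac{522}{d{\left(-4 \right)} \left(-218\right)} + \frac{a}{D{\left(-25 \right)}} = \frac{522}{13 \left(-218\right)} + \frac{924}{\frac{1}{54 - 25} \left(47 - 25\right)} = \frac{522}{-2834} + \frac{924}{\frac{1}{29} \cdot 22} = 522 \left(- \frac{1}{2834}\right) + \frac{924}{\frac{1}{29} \cdot 22} = - \frac{261}{1417} + \frac{924}{\frac{22}{29}} = - \frac{261}{1417} + 924 \cdot \frac{29}{22} = - \frac{261}{1417} + 1218 = \frac{1725645}{1417}$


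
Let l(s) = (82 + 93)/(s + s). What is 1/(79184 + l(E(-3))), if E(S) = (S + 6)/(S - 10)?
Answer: 6/472829 ≈ 1.2690e-5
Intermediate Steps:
E(S) = (6 + S)/(-10 + S)
l(s) = 175/(2*s) (l(s) = 175/((2*s)) = 175*(1/(2*s)) = 175/(2*s))
1/(79184 + l(E(-3))) = 1/(79184 + 175/(2*(((6 - 3)/(-10 - 3))))) = 1/(79184 + 175/(2*((3/(-13))))) = 1/(79184 + 175/(2*((-1/13*3)))) = 1/(79184 + 175/(2*(-3/13))) = 1/(79184 + (175/2)*(-13/3)) = 1/(79184 - 2275/6) = 1/(472829/6) = 6/472829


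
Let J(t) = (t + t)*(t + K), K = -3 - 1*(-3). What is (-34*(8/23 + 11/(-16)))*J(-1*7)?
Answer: 104125/92 ≈ 1131.8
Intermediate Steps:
K = 0 (K = -3 + 3 = 0)
J(t) = 2*t² (J(t) = (t + t)*(t + 0) = (2*t)*t = 2*t²)
(-34*(8/23 + 11/(-16)))*J(-1*7) = (-34*(8/23 + 11/(-16)))*(2*(-1*7)²) = (-34*(8*(1/23) + 11*(-1/16)))*(2*(-7)²) = (-34*(8/23 - 11/16))*(2*49) = -34*(-125/368)*98 = (2125/184)*98 = 104125/92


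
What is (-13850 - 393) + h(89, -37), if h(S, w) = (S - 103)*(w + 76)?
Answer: -14789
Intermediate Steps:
h(S, w) = (-103 + S)*(76 + w)
(-13850 - 393) + h(89, -37) = (-13850 - 393) + (-7828 - 103*(-37) + 76*89 + 89*(-37)) = -14243 + (-7828 + 3811 + 6764 - 3293) = -14243 - 546 = -14789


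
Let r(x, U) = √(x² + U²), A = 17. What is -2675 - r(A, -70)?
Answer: -2675 - √5189 ≈ -2747.0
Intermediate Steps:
r(x, U) = √(U² + x²)
-2675 - r(A, -70) = -2675 - √((-70)² + 17²) = -2675 - √(4900 + 289) = -2675 - √5189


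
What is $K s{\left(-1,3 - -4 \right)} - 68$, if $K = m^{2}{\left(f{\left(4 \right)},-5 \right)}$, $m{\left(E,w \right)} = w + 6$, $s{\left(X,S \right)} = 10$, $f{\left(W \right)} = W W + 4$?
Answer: $-58$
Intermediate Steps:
$f{\left(W \right)} = 4 + W^{2}$ ($f{\left(W \right)} = W^{2} + 4 = 4 + W^{2}$)
$m{\left(E,w \right)} = 6 + w$
$K = 1$ ($K = \left(6 - 5\right)^{2} = 1^{2} = 1$)
$K s{\left(-1,3 - -4 \right)} - 68 = 1 \cdot 10 - 68 = 10 - 68 = -58$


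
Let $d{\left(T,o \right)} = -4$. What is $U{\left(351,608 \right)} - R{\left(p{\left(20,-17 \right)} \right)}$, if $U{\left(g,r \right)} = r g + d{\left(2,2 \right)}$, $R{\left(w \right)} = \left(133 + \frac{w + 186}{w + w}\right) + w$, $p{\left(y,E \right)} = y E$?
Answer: $\frac{72627663}{340} \approx 2.1361 \cdot 10^{5}$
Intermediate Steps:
$p{\left(y,E \right)} = E y$
$R{\left(w \right)} = 133 + w + \frac{186 + w}{2 w}$ ($R{\left(w \right)} = \left(133 + \frac{186 + w}{2 w}\right) + w = 133 + w + \frac{186 + w}{2 w}$)
$U{\left(g,r \right)} = -4 + g r$ ($U{\left(g,r \right)} = r g - 4 = g r - 4 = -4 + g r$)
$U{\left(351,608 \right)} - R{\left(p{\left(20,-17 \right)} \right)} = \left(-4 + 351 \cdot 608\right) - \left(\frac{267}{2} - 340 + \frac{93}{\left(-17\right) 20}\right) = \left(-4 + 213408\right) - \left(\frac{267}{2} - 340 + \frac{93}{-340}\right) = 213404 - \left(\frac{267}{2} - 340 + 93 \left(- \frac{1}{340}\right)\right) = 213404 - \left(\frac{267}{2} - 340 - \frac{93}{340}\right) = 213404 - - \frac{70303}{340} = 213404 + \frac{70303}{340} = \frac{72627663}{340}$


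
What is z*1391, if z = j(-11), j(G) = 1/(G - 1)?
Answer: -1391/12 ≈ -115.92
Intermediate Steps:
j(G) = 1/(-1 + G)
z = -1/12 (z = 1/(-1 - 11) = 1/(-12) = -1/12 ≈ -0.083333)
z*1391 = -1/12*1391 = -1391/12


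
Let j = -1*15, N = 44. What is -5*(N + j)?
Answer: -145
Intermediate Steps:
j = -15
-5*(N + j) = -5*(44 - 15) = -5*29 = -145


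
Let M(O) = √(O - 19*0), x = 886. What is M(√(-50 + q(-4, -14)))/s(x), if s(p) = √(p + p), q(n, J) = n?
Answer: 2^(¼)*3^(¾)*√443*√I/886 ≈ 0.045536 + 0.045536*I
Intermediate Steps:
s(p) = √2*√p (s(p) = √(2*p) = √2*√p)
M(O) = √O (M(O) = √(O + 0) = √O)
M(√(-50 + q(-4, -14)))/s(x) = √(√(-50 - 4))/((√2*√886)) = √(√(-54))/((2*√443)) = √(3*I*√6)*(√443/886) = (2^(¼)*3^(¾)*√I)*(√443/886) = 2^(¼)*3^(¾)*√443*√I/886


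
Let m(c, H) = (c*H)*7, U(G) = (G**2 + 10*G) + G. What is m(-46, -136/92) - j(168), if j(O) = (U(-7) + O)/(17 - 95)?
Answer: 18634/39 ≈ 477.79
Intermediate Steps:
U(G) = G**2 + 11*G
j(O) = 14/39 - O/78 (j(O) = (-7*(11 - 7) + O)/(17 - 95) = (-7*4 + O)/(-78) = (-28 + O)*(-1/78) = 14/39 - O/78)
m(c, H) = 7*H*c (m(c, H) = (H*c)*7 = 7*H*c)
m(-46, -136/92) - j(168) = 7*(-136/92)*(-46) - (14/39 - 1/78*168) = 7*(-136*1/92)*(-46) - (14/39 - 28/13) = 7*(-34/23)*(-46) - 1*(-70/39) = 476 + 70/39 = 18634/39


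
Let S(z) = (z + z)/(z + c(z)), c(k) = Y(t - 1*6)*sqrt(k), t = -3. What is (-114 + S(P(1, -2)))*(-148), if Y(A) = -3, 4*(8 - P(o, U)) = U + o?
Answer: 20128 + 592*sqrt(33) ≈ 23529.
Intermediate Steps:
P(o, U) = 8 - U/4 - o/4 (P(o, U) = 8 - (U + o)/4 = 8 + (-U/4 - o/4) = 8 - U/4 - o/4)
c(k) = -3*sqrt(k)
S(z) = 2*z/(z - 3*sqrt(z)) (S(z) = (z + z)/(z - 3*sqrt(z)) = (2*z)/(z - 3*sqrt(z)) = 2*z/(z - 3*sqrt(z)))
(-114 + S(P(1, -2)))*(-148) = (-114 + 2*(8 - 1/4*(-2) - 1/4*1)/((8 - 1/4*(-2) - 1/4*1) - 3*sqrt(8 - 1/4*(-2) - 1/4*1)))*(-148) = (-114 + 2*(8 + 1/2 - 1/4)/((8 + 1/2 - 1/4) - 3*sqrt(8 + 1/2 - 1/4)))*(-148) = (-114 + 2*(33/4)/(33/4 - 3*sqrt(33)/2))*(-148) = (-114 + 33/(2*(33/4 - 3*sqrt(33)/2)))*(-148) = 16872 - 2442/(33/4 - 3*sqrt(33)/2)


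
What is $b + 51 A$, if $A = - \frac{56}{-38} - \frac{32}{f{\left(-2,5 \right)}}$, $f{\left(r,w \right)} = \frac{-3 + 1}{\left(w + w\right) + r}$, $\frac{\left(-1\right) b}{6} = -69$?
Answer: $\frac{133326}{19} \approx 7017.2$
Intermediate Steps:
$b = 414$ ($b = \left(-6\right) \left(-69\right) = 414$)
$f{\left(r,w \right)} = - \frac{2}{r + 2 w}$ ($f{\left(r,w \right)} = - \frac{2}{2 w + r} = - \frac{2}{r + 2 w}$)
$A = \frac{2460}{19}$ ($A = - \frac{56}{-38} - \frac{32}{\left(-2\right) \frac{1}{-2 + 2 \cdot 5}} = \left(-56\right) \left(- \frac{1}{38}\right) - \frac{32}{\left(-2\right) \frac{1}{-2 + 10}} = \frac{28}{19} - \frac{32}{\left(-2\right) \frac{1}{8}} = \frac{28}{19} - \frac{32}{- \frac{1}{4}} = \frac{28}{19} - -128 = \frac{28}{19} + 128 = \frac{2460}{19} \approx 129.47$)
$b + 51 A = 414 + 51 \cdot \frac{2460}{19} = 414 + \frac{125460}{19} = \frac{133326}{19}$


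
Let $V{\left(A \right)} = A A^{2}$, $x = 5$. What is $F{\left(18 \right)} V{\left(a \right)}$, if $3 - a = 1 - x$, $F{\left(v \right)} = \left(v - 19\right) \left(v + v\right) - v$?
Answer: $-18522$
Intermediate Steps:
$F{\left(v \right)} = - v + 2 v \left(-19 + v\right)$ ($F{\left(v \right)} = \left(-19 + v\right) 2 v - v = 2 v \left(-19 + v\right) - v = - v + 2 v \left(-19 + v\right)$)
$a = 7$ ($a = 3 - \left(1 - 5\right) = 3 - -4 = 3 + 4 = 7$)
$V{\left(A \right)} = A^{3}$
$F{\left(18 \right)} V{\left(a \right)} = 18 \left(-39 + 2 \cdot 18\right) 7^{3} = 18 \left(-39 + 36\right) 343 = 18 \left(-3\right) 343 = \left(-54\right) 343 = -18522$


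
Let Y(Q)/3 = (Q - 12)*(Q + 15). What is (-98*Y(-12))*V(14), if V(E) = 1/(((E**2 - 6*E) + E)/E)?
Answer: 2352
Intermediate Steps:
V(E) = E/(E**2 - 5*E) (V(E) = 1/((E**2 - 5*E)/E) = E/(E**2 - 5*E))
Y(Q) = 3*(-12 + Q)*(15 + Q) (Y(Q) = 3*((Q - 12)*(Q + 15)) = 3*((-12 + Q)*(15 + Q)) = 3*(-12 + Q)*(15 + Q))
(-98*Y(-12))*V(14) = (-98*(-540 + 3*(-12)**2 + 9*(-12)))/(-5 + 14) = -98*(-540 + 3*144 - 108)/9 = -98*(-540 + 432 - 108)*(1/9) = -98*(-216)*(1/9) = 21168*(1/9) = 2352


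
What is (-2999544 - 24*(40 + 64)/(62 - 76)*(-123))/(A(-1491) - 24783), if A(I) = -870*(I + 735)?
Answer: -7050104/1476853 ≈ -4.7737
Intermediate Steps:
A(I) = -639450 - 870*I (A(I) = -870*(735 + I) = -639450 - 870*I)
(-2999544 - 24*(40 + 64)/(62 - 76)*(-123))/(A(-1491) - 24783) = (-2999544 - 24*(40 + 64)/(62 - 76)*(-123))/((-639450 - 870*(-1491)) - 24783) = (-2999544 - 2496/(-14)*(-123))/((-639450 + 1297170) - 24783) = (-2999544 - 2496*(-1)/14*(-123))/(657720 - 24783) = (-2999544 - 24*(-52/7)*(-123))/632937 = (-2999544 + (1248/7)*(-123))*(1/632937) = (-2999544 - 153504/7)*(1/632937) = -21150312/7*1/632937 = -7050104/1476853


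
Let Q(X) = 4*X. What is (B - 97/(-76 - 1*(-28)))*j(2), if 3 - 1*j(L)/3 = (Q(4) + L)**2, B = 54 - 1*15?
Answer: -632049/16 ≈ -39503.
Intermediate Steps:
B = 39 (B = 54 - 15 = 39)
j(L) = 9 - 3*(16 + L)**2 (j(L) = 9 - 3*(4*4 + L)**2 = 9 - 3*(16 + L)**2)
(B - 97/(-76 - 1*(-28)))*j(2) = (39 - 97/(-76 - 1*(-28)))*(9 - 3*(16 + 2)**2) = (39 - 97/(-76 + 28))*(9 - 3*18**2) = (39 - 97/(-48))*(9 - 3*324) = (39 - 97*(-1/48))*(9 - 972) = (39 + 97/48)*(-963) = (1969/48)*(-963) = -632049/16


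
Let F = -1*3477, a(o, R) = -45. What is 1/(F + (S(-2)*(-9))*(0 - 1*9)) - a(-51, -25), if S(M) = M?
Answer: 163754/3639 ≈ 45.000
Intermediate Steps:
F = -3477
1/(F + (S(-2)*(-9))*(0 - 1*9)) - a(-51, -25) = 1/(-3477 + (-2*(-9))*(0 - 1*9)) - 1*(-45) = 1/(-3477 + 18*(0 - 9)) + 45 = 1/(-3477 + 18*(-9)) + 45 = 1/(-3477 - 162) + 45 = 1/(-3639) + 45 = -1/3639 + 45 = 163754/3639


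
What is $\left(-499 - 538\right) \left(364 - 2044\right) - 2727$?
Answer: $1739433$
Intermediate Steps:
$\left(-499 - 538\right) \left(364 - 2044\right) - 2727 = \left(-1037\right) \left(-1680\right) - 2727 = 1742160 - 2727 = 1739433$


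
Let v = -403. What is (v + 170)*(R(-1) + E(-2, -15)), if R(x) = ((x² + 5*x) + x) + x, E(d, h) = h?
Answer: 4893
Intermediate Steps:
R(x) = x² + 7*x (R(x) = (x² + 6*x) + x = x² + 7*x)
(v + 170)*(R(-1) + E(-2, -15)) = (-403 + 170)*(-(7 - 1) - 15) = -233*(-1*6 - 15) = -233*(-6 - 15) = -233*(-21) = 4893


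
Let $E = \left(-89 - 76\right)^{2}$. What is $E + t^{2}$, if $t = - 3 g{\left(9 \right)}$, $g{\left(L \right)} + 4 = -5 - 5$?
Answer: $28989$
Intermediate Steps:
$g{\left(L \right)} = -14$ ($g{\left(L \right)} = -4 - 10 = -14$)
$t = 42$ ($t = \left(-3\right) \left(-14\right) = 42$)
$E = 27225$ ($E = \left(-165\right)^{2} = 27225$)
$E + t^{2} = 27225 + 42^{2} = 27225 + 1764 = 28989$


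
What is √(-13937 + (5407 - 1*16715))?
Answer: 3*I*√2805 ≈ 158.89*I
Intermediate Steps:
√(-13937 + (5407 - 1*16715)) = √(-13937 + (5407 - 16715)) = √(-13937 - 11308) = √(-25245) = 3*I*√2805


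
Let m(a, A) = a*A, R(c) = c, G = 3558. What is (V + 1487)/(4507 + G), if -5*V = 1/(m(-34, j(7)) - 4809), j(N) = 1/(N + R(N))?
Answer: 250410807/1358146000 ≈ 0.18438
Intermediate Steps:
j(N) = 1/(2*N) (j(N) = 1/(N + N) = 1/(2*N))
m(a, A) = A*a
V = 7/168400 (V = -1/(5*(((½)/7)*(-34) - 4809)) = -1/(5*(((½)*(⅐))*(-34) - 4809)) = -1/(5*((1/14)*(-34) - 4809)) = -1/(5*(-17/7 - 4809)) = -1/(5*(-33680/7)) = -⅕*(-7/33680) = 7/168400 ≈ 4.1568e-5)
(V + 1487)/(4507 + G) = (7/168400 + 1487)/(4507 + 3558) = (250410807/168400)/8065 = (250410807/168400)*(1/8065) = 250410807/1358146000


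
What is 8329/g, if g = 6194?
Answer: 8329/6194 ≈ 1.3447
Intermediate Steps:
8329/g = 8329/6194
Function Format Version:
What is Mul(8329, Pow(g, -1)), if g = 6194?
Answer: Rational(8329, 6194) ≈ 1.3447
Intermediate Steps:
Mul(8329, Pow(g, -1)) = Mul(8329, Pow(6194, -1)) = Mul(8329, Rational(1, 6194)) = Rational(8329, 6194)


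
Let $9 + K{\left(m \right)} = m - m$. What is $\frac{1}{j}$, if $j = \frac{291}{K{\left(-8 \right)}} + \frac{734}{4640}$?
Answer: $- \frac{6960}{223939} \approx -0.03108$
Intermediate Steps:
$K{\left(m \right)} = -9$ ($K{\left(m \right)} = -9 + \left(m - m\right) = -9 + 0 = -9$)
$j = - \frac{223939}{6960}$ ($j = \frac{291}{-9} + \frac{734}{4640} = 291 \left(- \frac{1}{9}\right) + 734 \cdot \frac{1}{4640} = - \frac{97}{3} + \frac{367}{2320} = - \frac{223939}{6960} \approx -32.175$)
$\frac{1}{j} = \frac{1}{- \frac{223939}{6960}} = - \frac{6960}{223939}$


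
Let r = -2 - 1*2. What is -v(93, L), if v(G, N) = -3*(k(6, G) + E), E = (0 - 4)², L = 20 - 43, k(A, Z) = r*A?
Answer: -24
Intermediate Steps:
r = -4 (r = -2 - 2 = -4)
k(A, Z) = -4*A
L = -23
E = 16 (E = (-4)² = 16)
v(G, N) = 24 (v(G, N) = -3*(-4*6 + 16) = -3*(-24 + 16) = -3*(-8) = 24)
-v(93, L) = -1*24 = -24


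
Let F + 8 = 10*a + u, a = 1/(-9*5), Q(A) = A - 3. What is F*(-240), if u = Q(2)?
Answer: 6640/3 ≈ 2213.3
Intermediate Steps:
Q(A) = -3 + A
u = -1 (u = -3 + 2 = -1)
a = -1/45 (a = 1/(-45) = -1/45 ≈ -0.022222)
F = -83/9 (F = -8 + (10*(-1/45) - 1) = -8 + (-2/9 - 1) = -8 - 11/9 = -83/9 ≈ -9.2222)
F*(-240) = -83/9*(-240) = 6640/3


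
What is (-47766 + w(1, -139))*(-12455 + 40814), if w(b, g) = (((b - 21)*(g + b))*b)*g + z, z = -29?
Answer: -12235065165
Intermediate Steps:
w(b, g) = -29 + b*g*(-21 + b)*(b + g) (w(b, g) = (((b - 21)*(g + b))*b)*g - 29 = (((-21 + b)*(b + g))*b)*g - 29 = (b*(-21 + b)*(b + g))*g - 29 = b*g*(-21 + b)*(b + g) - 29 = -29 + b*g*(-21 + b)*(b + g))
(-47766 + w(1, -139))*(-12455 + 40814) = (-47766 + (-29 - 139*1³ + 1²*(-139)² - 21*1*(-139)² - 21*(-139)*1²))*(-12455 + 40814) = (-47766 + (-29 - 139*1 + 1*19321 - 21*1*19321 - 21*(-139)*1))*28359 = (-47766 + (-29 - 139 + 19321 - 405741 + 2919))*28359 = (-47766 - 383669)*28359 = -431435*28359 = -12235065165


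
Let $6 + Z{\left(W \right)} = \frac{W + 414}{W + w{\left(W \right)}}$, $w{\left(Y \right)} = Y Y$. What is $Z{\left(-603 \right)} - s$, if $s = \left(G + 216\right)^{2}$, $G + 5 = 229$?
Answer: $- \frac{1115557775}{5762} \approx -1.9361 \cdot 10^{5}$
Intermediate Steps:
$G = 224$ ($G = -5 + 229 = 224$)
$w{\left(Y \right)} = Y^{2}$
$Z{\left(W \right)} = -6 + \frac{414 + W}{W + W^{2}}$ ($Z{\left(W \right)} = -6 + \frac{W + 414}{W + W^{2}} = -6 + \frac{414 + W}{W + W^{2}}$)
$s = 193600$ ($s = \left(224 + 216\right)^{2} = 440^{2} = 193600$)
$Z{\left(-603 \right)} - s = \frac{414 - 6 \left(-603\right)^{2} - -3015}{\left(-603\right) \left(1 - 603\right)} - 193600 = - \frac{414 - 2181654 + 3015}{603 \left(-602\right)} - 193600 = \left(- \frac{1}{603}\right) \left(- \frac{1}{602}\right) \left(414 - 2181654 + 3015\right) - 193600 = \left(- \frac{1}{603}\right) \left(- \frac{1}{602}\right) \left(-2178225\right) - 193600 = - \frac{34575}{5762} - 193600 = - \frac{1115557775}{5762}$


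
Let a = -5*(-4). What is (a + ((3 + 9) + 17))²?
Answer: 2401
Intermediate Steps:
a = 20
(a + ((3 + 9) + 17))² = (20 + ((3 + 9) + 17))² = (20 + (12 + 17))² = (20 + 29)² = 49² = 2401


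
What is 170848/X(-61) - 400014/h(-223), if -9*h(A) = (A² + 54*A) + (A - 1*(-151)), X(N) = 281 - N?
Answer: 201518174/338535 ≈ 595.27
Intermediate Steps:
h(A) = -151/9 - 55*A/9 - A²/9 (h(A) = -((A² + 54*A) + (A - 1*(-151)))/9 = -((A² + 54*A) + (A + 151))/9 = -((A² + 54*A) + (151 + A))/9 = -(151 + A² + 55*A)/9 = -151/9 - 55*A/9 - A²/9)
170848/X(-61) - 400014/h(-223) = 170848/(281 - 1*(-61)) - 400014/(-151/9 - 55/9*(-223) - ⅑*(-223)²) = 170848/(281 + 61) - 400014/(-151/9 + 12265/9 - ⅑*49729) = 170848/342 - 400014/(-151/9 + 12265/9 - 49729/9) = 170848*(1/342) - 400014/(-37615/9) = 4496/9 - 400014*(-9/37615) = 4496/9 + 3600126/37615 = 201518174/338535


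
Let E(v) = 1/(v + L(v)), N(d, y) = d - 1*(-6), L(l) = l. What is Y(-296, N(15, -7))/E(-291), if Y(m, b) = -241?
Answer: 140262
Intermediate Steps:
N(d, y) = 6 + d (N(d, y) = d + 6 = 6 + d)
E(v) = 1/(2*v) (E(v) = 1/(v + v) = 1/(2*v))
Y(-296, N(15, -7))/E(-291) = -241/((½)/(-291)) = -241/((½)*(-1/291)) = -241/(-1/582) = -241*(-582) = 140262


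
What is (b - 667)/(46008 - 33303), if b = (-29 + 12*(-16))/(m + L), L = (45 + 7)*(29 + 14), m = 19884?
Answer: -4918087/93678200 ≈ -0.052500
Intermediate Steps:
L = 2236 (L = 52*43 = 2236)
b = -221/22120 (b = (-29 + 12*(-16))/(19884 + 2236) = (-29 - 192)/22120 = -221*1/22120 = -221/22120 ≈ -0.0099910)
(b - 667)/(46008 - 33303) = (-221/22120 - 667)/(46008 - 33303) = -14754261/22120/12705 = -14754261/22120*1/12705 = -4918087/93678200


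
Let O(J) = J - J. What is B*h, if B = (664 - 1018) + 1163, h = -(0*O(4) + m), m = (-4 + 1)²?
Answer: -7281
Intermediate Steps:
O(J) = 0
m = 9 (m = (-3)² = 9)
h = -9 (h = -(0*0 + 9) = -(0 + 9) = -1*9 = -9)
B = 809 (B = -354 + 1163 = 809)
B*h = 809*(-9) = -7281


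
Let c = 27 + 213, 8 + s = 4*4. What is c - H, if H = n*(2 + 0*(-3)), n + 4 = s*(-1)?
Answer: 264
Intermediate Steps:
s = 8 (s = -8 + 4*4 = -8 + 16 = 8)
c = 240
n = -12 (n = -4 + 8*(-1) = -4 - 8 = -12)
H = -24 (H = -12*(2 + 0*(-3)) = -12*(2 + 0) = -12*2 = -24)
c - H = 240 - 1*(-24) = 240 + 24 = 264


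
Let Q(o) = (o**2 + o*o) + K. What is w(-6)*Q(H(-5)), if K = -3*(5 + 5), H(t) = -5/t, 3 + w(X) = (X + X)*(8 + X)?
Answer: 756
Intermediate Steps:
w(X) = -3 + 2*X*(8 + X) (w(X) = -3 + (X + X)*(8 + X) = -3 + (2*X)*(8 + X) = -3 + 2*X*(8 + X))
K = -30 (K = -3*10 = -30)
Q(o) = -30 + 2*o**2 (Q(o) = (o**2 + o*o) - 30 = (o**2 + o**2) - 30 = 2*o**2 - 30 = -30 + 2*o**2)
w(-6)*Q(H(-5)) = (-3 + 2*(-6)**2 + 16*(-6))*(-30 + 2*(-5/(-5))**2) = (-3 + 2*36 - 96)*(-30 + 2*(-5*(-1/5))**2) = (-3 + 72 - 96)*(-30 + 2*1**2) = -27*(-30 + 2*1) = -27*(-30 + 2) = -27*(-28) = 756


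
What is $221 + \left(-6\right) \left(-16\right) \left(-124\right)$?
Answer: $-11683$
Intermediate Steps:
$221 + \left(-6\right) \left(-16\right) \left(-124\right) = 221 + 96 \left(-124\right) = 221 - 11904 = -11683$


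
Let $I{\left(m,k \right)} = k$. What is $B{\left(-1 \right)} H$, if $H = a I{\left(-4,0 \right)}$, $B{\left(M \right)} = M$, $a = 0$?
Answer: $0$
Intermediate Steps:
$H = 0$ ($H = 0 \cdot 0 = 0$)
$B{\left(-1 \right)} H = \left(-1\right) 0 = 0$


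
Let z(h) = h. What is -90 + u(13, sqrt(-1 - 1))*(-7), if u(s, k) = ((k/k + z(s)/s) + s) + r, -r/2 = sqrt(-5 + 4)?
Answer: -195 + 14*I ≈ -195.0 + 14.0*I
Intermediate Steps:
r = -2*I (r = -2*sqrt(-5 + 4) = -2*I ≈ -2.0*I)
u(s, k) = 2 + s - 2*I (u(s, k) = ((k/k + s/s) + s) - 2*I = ((1 + 1) + s) - 2*I = (2 + s) - 2*I = 2 + s - 2*I)
-90 + u(13, sqrt(-1 - 1))*(-7) = -90 + (2 + 13 - 2*I)*(-7) = -90 + (15 - 2*I)*(-7) = -90 + (-105 + 14*I) = -195 + 14*I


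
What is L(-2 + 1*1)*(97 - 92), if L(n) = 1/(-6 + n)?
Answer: -5/7 ≈ -0.71429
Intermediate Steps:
L(-2 + 1*1)*(97 - 92) = (97 - 92)/(-6 + (-2 + 1*1)) = 5/(-6 + (-2 + 1)) = 5/(-6 - 1) = 5/(-7) = -1/7*5 = -5/7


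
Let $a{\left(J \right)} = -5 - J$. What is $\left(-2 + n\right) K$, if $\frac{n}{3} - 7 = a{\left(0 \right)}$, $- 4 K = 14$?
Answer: $-14$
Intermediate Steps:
$K = - \frac{7}{2}$ ($K = \left(- \frac{1}{4}\right) 14 = - \frac{7}{2} \approx -3.5$)
$n = 6$ ($n = 21 + 3 \left(-5 - 0\right) = 21 + 3 \left(-5 + 0\right) = 21 + 3 \left(-5\right) = 21 - 15 = 6$)
$\left(-2 + n\right) K = \left(-2 + 6\right) \left(- \frac{7}{2}\right) = 4 \left(- \frac{7}{2}\right) = -14$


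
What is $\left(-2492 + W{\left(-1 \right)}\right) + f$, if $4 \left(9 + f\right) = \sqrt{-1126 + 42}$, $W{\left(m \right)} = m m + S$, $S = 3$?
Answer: $-2497 + \frac{i \sqrt{271}}{2} \approx -2497.0 + 8.231 i$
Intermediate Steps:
$W{\left(m \right)} = 3 + m^{2}$ ($W{\left(m \right)} = m m + 3 = m^{2} + 3 = 3 + m^{2}$)
$f = -9 + \frac{i \sqrt{271}}{2}$ ($f = -9 + \frac{\sqrt{-1126 + 42}}{4} = -9 + \frac{\sqrt{-1084}}{4} = -9 + \frac{2 i \sqrt{271}}{4} = -9 + \frac{i \sqrt{271}}{2} \approx -9.0 + 8.231 i$)
$\left(-2492 + W{\left(-1 \right)}\right) + f = \left(-2492 + \left(3 + \left(-1\right)^{2}\right)\right) - \left(9 - \frac{i \sqrt{271}}{2}\right) = \left(-2492 + \left(3 + 1\right)\right) - \left(9 - \frac{i \sqrt{271}}{2}\right) = \left(-2492 + 4\right) - \left(9 - \frac{i \sqrt{271}}{2}\right) = -2488 - \left(9 - \frac{i \sqrt{271}}{2}\right) = -2497 + \frac{i \sqrt{271}}{2}$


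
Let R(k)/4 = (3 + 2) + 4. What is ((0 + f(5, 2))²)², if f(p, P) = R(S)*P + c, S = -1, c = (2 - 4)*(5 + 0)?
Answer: 14776336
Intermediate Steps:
c = -10 (c = -2*5 = -10)
R(k) = 36 (R(k) = 4*((3 + 2) + 4) = 4*(5 + 4) = 4*9 = 36)
f(p, P) = -10 + 36*P (f(p, P) = 36*P - 10 = -10 + 36*P)
((0 + f(5, 2))²)² = ((0 + (-10 + 36*2))²)² = ((0 + (-10 + 72))²)² = ((0 + 62)²)² = (62²)² = 3844² = 14776336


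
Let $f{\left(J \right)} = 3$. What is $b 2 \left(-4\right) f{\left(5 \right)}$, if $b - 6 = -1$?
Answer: $-120$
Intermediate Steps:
$b = 5$ ($b = 6 - 1 = 5$)
$b 2 \left(-4\right) f{\left(5 \right)} = 5 \cdot 2 \left(-4\right) 3 = 5 \left(-8\right) 3 = \left(-40\right) 3 = -120$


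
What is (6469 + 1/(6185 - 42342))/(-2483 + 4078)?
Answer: 233899632/57670415 ≈ 4.0558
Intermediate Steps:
(6469 + 1/(6185 - 42342))/(-2483 + 4078) = (6469 + 1/(-36157))/1595 = (6469 - 1/36157)*(1/1595) = (233899632/36157)*(1/1595) = 233899632/57670415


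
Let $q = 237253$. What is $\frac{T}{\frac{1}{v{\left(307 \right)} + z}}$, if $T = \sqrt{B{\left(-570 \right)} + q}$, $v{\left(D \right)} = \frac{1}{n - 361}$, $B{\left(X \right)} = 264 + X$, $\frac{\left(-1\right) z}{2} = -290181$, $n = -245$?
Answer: $\frac{351699371 \sqrt{236947}}{606} \approx 2.825 \cdot 10^{8}$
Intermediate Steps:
$z = 580362$ ($z = \left(-2\right) \left(-290181\right) = 580362$)
$v{\left(D \right)} = - \frac{1}{606}$ ($v{\left(D \right)} = \frac{1}{-245 - 361} = \frac{1}{-606} = - \frac{1}{606}$)
$T = \sqrt{236947}$ ($T = \sqrt{\left(264 - 570\right) + 237253} = \sqrt{-306 + 237253} = \sqrt{236947} \approx 486.77$)
$\frac{T}{\frac{1}{v{\left(307 \right)} + z}} = \frac{\sqrt{236947}}{\frac{1}{- \frac{1}{606} + 580362}} = \frac{\sqrt{236947}}{\frac{1}{\frac{351699371}{606}}} = \frac{\sqrt{236947}}{\frac{606}{351699371}} = \sqrt{236947} \cdot \frac{351699371}{606} = \frac{351699371 \sqrt{236947}}{606}$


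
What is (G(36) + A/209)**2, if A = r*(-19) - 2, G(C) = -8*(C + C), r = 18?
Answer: 14575249984/43681 ≈ 3.3368e+5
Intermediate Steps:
G(C) = -16*C
A = -344 (A = 18*(-19) - 2 = -342 - 2 = -344)
(G(36) + A/209)**2 = (-16*36 - 344/209)**2 = (-576 - 344*1/209)**2 = (-576 - 344/209)**2 = (-120728/209)**2 = 14575249984/43681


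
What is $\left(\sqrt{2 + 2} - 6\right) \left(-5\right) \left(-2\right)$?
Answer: $-40$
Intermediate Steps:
$\left(\sqrt{2 + 2} - 6\right) \left(-5\right) \left(-2\right) = \left(\sqrt{4} - 6\right) \left(-5\right) \left(-2\right) = \left(2 - 6\right) \left(-5\right) \left(-2\right) = \left(-4\right) \left(-5\right) \left(-2\right) = 20 \left(-2\right) = -40$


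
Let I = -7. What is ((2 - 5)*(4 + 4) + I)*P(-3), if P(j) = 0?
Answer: 0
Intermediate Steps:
((2 - 5)*(4 + 4) + I)*P(-3) = ((2 - 5)*(4 + 4) - 7)*0 = (-3*8 - 7)*0 = (-24 - 7)*0 = -31*0 = 0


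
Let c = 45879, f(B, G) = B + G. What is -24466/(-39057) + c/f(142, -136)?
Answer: 597347633/78114 ≈ 7647.1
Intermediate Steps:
-24466/(-39057) + c/f(142, -136) = -24466/(-39057) + 45879/(142 - 136) = -24466*(-1/39057) + 45879/6 = 24466/39057 + 45879*(⅙) = 24466/39057 + 15293/2 = 597347633/78114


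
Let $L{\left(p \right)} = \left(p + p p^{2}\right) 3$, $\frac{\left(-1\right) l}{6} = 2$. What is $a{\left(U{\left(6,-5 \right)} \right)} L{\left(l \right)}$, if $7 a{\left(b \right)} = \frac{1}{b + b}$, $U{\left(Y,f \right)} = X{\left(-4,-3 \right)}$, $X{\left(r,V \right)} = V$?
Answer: $\frac{870}{7} \approx 124.29$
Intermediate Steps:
$U{\left(Y,f \right)} = -3$
$a{\left(b \right)} = \frac{1}{14 b}$ ($a{\left(b \right)} = \frac{1}{7 \left(b + b\right)} = \frac{1}{7 \cdot 2 b} = \frac{\frac{1}{2} \frac{1}{b}}{7} = \frac{1}{14 b}$)
$l = -12$ ($l = \left(-6\right) 2 = -12$)
$L{\left(p \right)} = 3 p + 3 p^{3}$ ($L{\left(p \right)} = \left(p + p^{3}\right) 3 = 3 p + 3 p^{3}$)
$a{\left(U{\left(6,-5 \right)} \right)} L{\left(l \right)} = \frac{1}{14 \left(-3\right)} 3 \left(-12\right) \left(1 + \left(-12\right)^{2}\right) = \frac{1}{14} \left(- \frac{1}{3}\right) 3 \left(-12\right) \left(1 + 144\right) = - \frac{3 \left(-12\right) 145}{42} = \left(- \frac{1}{42}\right) \left(-5220\right) = \frac{870}{7}$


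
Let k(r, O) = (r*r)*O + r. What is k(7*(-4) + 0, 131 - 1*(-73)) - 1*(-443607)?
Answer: 603515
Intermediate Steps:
k(r, O) = r + O*r² (k(r, O) = r²*O + r = O*r² + r = r + O*r²)
k(7*(-4) + 0, 131 - 1*(-73)) - 1*(-443607) = (7*(-4) + 0)*(1 + (131 - 1*(-73))*(7*(-4) + 0)) - 1*(-443607) = (-28 + 0)*(1 + (131 + 73)*(-28 + 0)) + 443607 = -28*(1 + 204*(-28)) + 443607 = -28*(1 - 5712) + 443607 = -28*(-5711) + 443607 = 159908 + 443607 = 603515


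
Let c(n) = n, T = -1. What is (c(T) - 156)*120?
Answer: -18840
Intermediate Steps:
(c(T) - 156)*120 = (-1 - 156)*120 = -157*120 = -18840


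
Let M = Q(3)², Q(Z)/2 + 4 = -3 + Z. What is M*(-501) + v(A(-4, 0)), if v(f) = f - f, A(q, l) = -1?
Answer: -32064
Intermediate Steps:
Q(Z) = -14 + 2*Z (Q(Z) = -8 + 2*(-3 + Z) = -8 + (-6 + 2*Z) = -14 + 2*Z)
v(f) = 0
M = 64 (M = (-14 + 2*3)² = (-14 + 6)² = (-8)² = 64)
M*(-501) + v(A(-4, 0)) = 64*(-501) + 0 = -32064 + 0 = -32064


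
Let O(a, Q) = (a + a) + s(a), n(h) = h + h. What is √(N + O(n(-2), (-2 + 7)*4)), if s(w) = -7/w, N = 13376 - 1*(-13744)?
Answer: √108455/2 ≈ 164.66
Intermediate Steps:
N = 27120 (N = 13376 + 13744 = 27120)
n(h) = 2*h
O(a, Q) = -7/a + 2*a (O(a, Q) = (a + a) - 7/a = 2*a - 7/a = -7/a + 2*a)
√(N + O(n(-2), (-2 + 7)*4)) = √(27120 + (-7/(2*(-2)) + 2*(2*(-2)))) = √(27120 + (-7/(-4) + 2*(-4))) = √(27120 + (-7*(-¼) - 8)) = √(27120 + (7/4 - 8)) = √(27120 - 25/4) = √(108455/4) = √108455/2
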